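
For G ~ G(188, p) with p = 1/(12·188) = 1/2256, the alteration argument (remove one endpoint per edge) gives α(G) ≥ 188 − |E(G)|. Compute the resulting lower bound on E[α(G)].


E[|E(G)|] = C(188, 2)·p = 17578 · (1/2256) = 187/24.
E[α(G)] ≥ n − E[|E(G)|] = 188 − 187/24 = 4325/24.
Numerically: ≈ 180.208.
(This is only a lower bound; the true E[α(G)] may be larger.)

E[α(G)] ≥ 4325/24 ≈ 180.208.


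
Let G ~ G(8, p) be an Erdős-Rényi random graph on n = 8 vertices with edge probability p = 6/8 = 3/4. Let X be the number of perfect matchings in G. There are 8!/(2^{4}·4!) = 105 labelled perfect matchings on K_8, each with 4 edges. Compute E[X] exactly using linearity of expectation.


K_8 has 8!/(2^{4}·4!) = 105 labelled perfect matchings.
For each such perfect matching H, let X_H = 1 if all 4 edges of H are present in G. Then P[X_H = 1] = p^{4} = (3/4)^{4} = 81/256.
Summing the indicators: E[X] = Σ_H E[X_H] = 105 · p^{4} = 105 · 81/256 = 8505/256.
Numerically: E[X] ≈ 33.22.

E[X] = 105 · (3/4)^{4} = 8505/256 ≈ 33.22.


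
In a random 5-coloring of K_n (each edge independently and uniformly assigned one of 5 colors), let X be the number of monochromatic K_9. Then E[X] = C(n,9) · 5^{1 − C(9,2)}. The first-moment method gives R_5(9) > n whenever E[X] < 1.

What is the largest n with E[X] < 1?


We need C(n, 9) · 5^{1 − 36} < 1, i.e. C(n, 9) < 5^{36 − 1} = 2910383045673370361328125.
Check values of n near the boundary:
  n = 2168: C(2168, 9) = 2867804175977929537095120; 2867804175977929537095120 < 2910383045673370361328125? YES
  n = 2169: C(2169, 9) = 2879753360044504243499683; 2879753360044504243499683 < 2910383045673370361328125? YES
  n = 2170: C(2170, 9) = 2891746779868845075610510; 2891746779868845075610510 < 2910383045673370361328125? YES
  n = 2171: C(2171, 9) = 2903784578674959601827205; 2903784578674959601827205 < 2910383045673370361328125? YES
  n = 2172: C(2172, 9) = 2915866900084148060642020; 2915866900084148060642020 < 2910383045673370361328125? NO
The largest n with C(n, 9) < 2910383045673370361328125 is n = 2171 (where E[X] = 580756915734991920365441/582076609134674072265625 ≈ 0.9977328). Hence R_5(9) > 2171, i.e. R_5(9) ≥ 2172.

Largest n = 2171; hence R_5(9) > 2171.


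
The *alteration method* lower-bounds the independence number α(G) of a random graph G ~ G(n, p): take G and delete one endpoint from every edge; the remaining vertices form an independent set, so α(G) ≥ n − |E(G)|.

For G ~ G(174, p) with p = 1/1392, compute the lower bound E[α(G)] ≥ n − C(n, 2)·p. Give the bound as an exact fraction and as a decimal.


E[|E(G)|] = C(174, 2)·p = 15051 · (1/1392) = 173/16.
E[α(G)] ≥ n − E[|E(G)|] = 174 − 173/16 = 2611/16.
Numerically: ≈ 163.187500.
(This is only a lower bound; the true E[α(G)] may be larger.)

E[α(G)] ≥ 2611/16 ≈ 163.187500.


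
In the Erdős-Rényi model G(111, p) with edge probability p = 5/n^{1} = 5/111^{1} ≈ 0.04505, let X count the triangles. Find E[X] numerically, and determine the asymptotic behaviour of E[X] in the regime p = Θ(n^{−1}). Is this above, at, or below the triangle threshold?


Number of potential triangles: C(111, 3) = 221815.
Each occurs with probability p³ ≈ (0.04505)³ ≈ 9.139892e-05.
By linearity: E[X] = C(111, 3)·p³ ≈ 221815 · 9.139892e-05 ≈ 20.2737.
Here α = 1, so p = 5/n is exactly at the triangle threshold p ~ 1/n. Asymptotically E[X] → c³/6 = 5³/6 = 125/6 ≈ 20.8333, a bounded constant. In this regime the triangle count is asymptotically Poisson(c³/6).

E[X] ≈ 20.2737; in regime p = Θ(1/n^{1}) E[X] stays bounded (at the triangle threshold p ~ 1/n).


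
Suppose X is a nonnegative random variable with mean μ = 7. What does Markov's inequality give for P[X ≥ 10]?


μ = E[X] = 7, a = 10.
Markov: P[X ≥ 10] ≤ μ/a = (7)/10 = 7/10.
Numerically: ≈ 0.7000.
(Since a = 10 > μ = 7.0000, the bound 7/10 is < 1 and informative.)

P[X ≥ 10] ≤ 7/10 ≈ 0.7000.


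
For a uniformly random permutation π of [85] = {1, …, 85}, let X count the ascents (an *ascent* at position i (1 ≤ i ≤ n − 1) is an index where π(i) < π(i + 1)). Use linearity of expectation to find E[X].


Write X = Σ X_I over i = 1, …, 84, with X_I the indicator of one ascent.
There are 84 indicators.
For each fixed i, the pair (π(i), π(i+1)) is a uniformly random ordered pair of distinct values from {1, …, 85}; by symmetry P[π(i) < π(i+1)] = 1/2.
By linearity: E[X] = 84 · (1/2) = (85 − 1) · (1/2) = 42 ≈ 42.00000.

E[X] = 42 = 42.00000.


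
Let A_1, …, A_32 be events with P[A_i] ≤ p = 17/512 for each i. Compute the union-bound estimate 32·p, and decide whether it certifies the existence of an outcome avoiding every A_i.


Union bound: P[∪_{i=1}^{32} A_i] ≤ Σ_i P[A_i] ≤ 32·p = 32·(17/512) = 17/16.
Numerically: 17/16 ≈ 1.062.
Is 17/16 < 1? NO.
Since the bound 17/16 is ≥ 1, the union bound is uninformative here; it does NOT by itself certify existence.

32·p = 17/16 ≈ 1.062; existence NOT certified by the union bound.


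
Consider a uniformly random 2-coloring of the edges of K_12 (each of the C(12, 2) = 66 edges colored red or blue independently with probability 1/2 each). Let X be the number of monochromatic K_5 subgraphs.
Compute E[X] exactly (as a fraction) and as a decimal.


Let X = Σ_S X_S over the C(12, 5) = 792 subsets S of size 5, where X_S = 1 if the K_5 on S is monochromatic.
For a fixed S, the K_5 on S has C(5, 2) = 10 edges. P[all 10 edges red] = (1/2)^10, and likewise for blue, so P[monochromatic] = 2·(1/2)^10 = 2^{1 − 10} = 1/512.
By linearity of expectation: E[X] = C(12, 5) · 2^{1 − 10} = 792 · 1/512 = 99/64.
Numerically: E[X] ≈ 1.5469.

E[X] = C(12,5)·2^(1−C(5,2)) = 99/64 ≈ 1.5469.


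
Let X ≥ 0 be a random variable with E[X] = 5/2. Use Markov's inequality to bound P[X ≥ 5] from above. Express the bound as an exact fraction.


μ = E[X] = 5/2, a = 5.
Markov: P[X ≥ 5] ≤ μ/a = (5/2)/5 = 1/2.
Numerically: ≈ 0.500.
(Since a = 5 > μ = 2.500, the bound 1/2 is < 1 and informative.)

P[X ≥ 5] ≤ 1/2 ≈ 0.500.


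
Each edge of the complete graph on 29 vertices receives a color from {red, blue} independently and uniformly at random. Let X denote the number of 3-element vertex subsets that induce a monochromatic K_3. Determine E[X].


Let X = Σ_S X_S over the C(29, 3) = 3654 subsets S of size 3, where X_S = 1 if the K_3 on S is monochromatic.
For a fixed S, the K_3 on S has C(3, 2) = 3 edges. P[all 3 edges red] = (1/2)^3, and likewise for blue, so P[monochromatic] = 2·(1/2)^3 = 2^{1 − 3} = 1/4.
Summing: E[X] = C(29, 3) · 2^{1 − 3} = 3654 · 1/4 = 1827/2.
Numerically: E[X] ≈ 913.500.

E[X] = C(29,3)·2^(1−C(3,2)) = 1827/2 ≈ 913.500.


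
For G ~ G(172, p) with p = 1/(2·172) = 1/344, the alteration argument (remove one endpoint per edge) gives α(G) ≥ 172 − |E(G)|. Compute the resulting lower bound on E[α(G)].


E[|E(G)|] = C(172, 2)·p = 14706 · (1/344) = 171/4.
E[α(G)] ≥ n − E[|E(G)|] = 172 − 171/4 = 517/4.
Numerically: ≈ 129.250000.
(This is only a lower bound; the true E[α(G)] may be larger.)

E[α(G)] ≥ 517/4 ≈ 129.250000.


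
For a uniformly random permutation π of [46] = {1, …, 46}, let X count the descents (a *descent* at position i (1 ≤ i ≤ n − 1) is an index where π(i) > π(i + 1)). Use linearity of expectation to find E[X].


Write X = Σ X_I over i = 1, …, 45, with X_I the indicator of one descent.
There are 45 indicators.
For each fixed i, the pair (π(i), π(i+1)) is a uniformly random ordered pair of distinct values from {1, …, 46}; by symmetry P[π(i) > π(i+1)] = 1/2.
By linearity: E[X] = 45 · (1/2) = (46 − 1) · (1/2) = 45/2 ≈ 22.500.

E[X] = 45/2 = 22.500.


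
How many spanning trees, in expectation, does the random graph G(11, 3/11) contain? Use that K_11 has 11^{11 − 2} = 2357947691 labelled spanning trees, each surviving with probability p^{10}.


K_11 has 11^{11 − 2} = 2357947691 labelled spanning trees.
For each such spanning tree H, let X_H = 1 if all 10 edges of H are present in G. Then P[X_H = 1] = p^{10} = (3/11)^{10} = 59049/25937424601.
By linearity: E[X] = Σ_H E[X_H] = 2357947691 · p^{10} = 2357947691 · 59049/25937424601 = 59049/11.
Numerically: E[X] ≈ 5.37e+03.

E[X] = 2357947691 · (3/11)^{10} = 59049/11 ≈ 5.37e+03.


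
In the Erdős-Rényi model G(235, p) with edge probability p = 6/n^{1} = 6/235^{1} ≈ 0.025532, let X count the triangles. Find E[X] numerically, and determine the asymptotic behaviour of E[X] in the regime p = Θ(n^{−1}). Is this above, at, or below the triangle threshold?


Number of potential triangles: C(235, 3) = 2135445.
Each occurs with probability p³ ≈ (0.025532)³ ≈ 1.6643711e-05.
By linearity: E[X] = C(235, 3)·p³ ≈ 2135445 · 1.6643711e-05 ≈ 35.54173.
Here α = 1, so p = 6/n is exactly at the triangle threshold p ~ 1/n. Asymptotically E[X] → c³/6 = 6³/6 = 36 ≈ 36.00000, a bounded constant. In this regime the triangle count is asymptotically Poisson(c³/6).

E[X] ≈ 35.54173; in regime p = Θ(1/n^{1}) E[X] stays bounded (at the triangle threshold p ~ 1/n).


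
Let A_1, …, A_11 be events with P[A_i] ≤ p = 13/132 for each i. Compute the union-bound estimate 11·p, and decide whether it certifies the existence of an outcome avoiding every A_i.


Union bound: P[∪_{i=1}^{11} A_i] ≤ Σ_i P[A_i] ≤ 11·p = 11·(13/132) = 13/12.
Numerically: 13/12 ≈ 1.0833.
Is 13/12 < 1? NO.
Since the bound 13/12 is ≥ 1, the union bound is uninformative here; it does NOT by itself certify existence.

11·p = 13/12 ≈ 1.0833; existence NOT certified by the union bound.


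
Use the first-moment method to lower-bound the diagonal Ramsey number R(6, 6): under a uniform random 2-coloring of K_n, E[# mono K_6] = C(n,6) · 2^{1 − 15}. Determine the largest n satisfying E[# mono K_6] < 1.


We need C(n, 6) · 2^{1 − 15} < 1, i.e. C(n, 6) < 2^{15 − 1} = 16384.
Check values of n near the boundary:
  n = 16: C(16, 6) = 8008; 8008 < 16384? YES
  n = 17: C(17, 6) = 12376; 12376 < 16384? YES
  n = 18: C(18, 6) = 18564; 18564 < 16384? NO
  n = 19: C(19, 6) = 27132; 27132 < 16384? NO
  n = 20: C(20, 6) = 38760; 38760 < 16384? NO
The largest n with C(n, 6) < 16384 is n = 17 (where E[X] = 1547/2048 ≈ 0.7553711). Hence R(6, 6) > 17, i.e. R(6, 6) ≥ 18.

Largest n = 17; hence R(6, 6) > 17.


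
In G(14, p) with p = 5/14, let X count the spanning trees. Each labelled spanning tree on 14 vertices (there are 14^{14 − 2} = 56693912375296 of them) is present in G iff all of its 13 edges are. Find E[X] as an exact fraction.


K_14 has 14^{14 − 2} = 56693912375296 labelled spanning trees.
For each such spanning tree H, let X_H = 1 if all 13 edges of H are present in G. Then P[X_H = 1] = p^{13} = (5/14)^{13} = 1220703125/793714773254144.
By linearity: E[X] = Σ_H E[X_H] = 56693912375296 · p^{13} = 56693912375296 · 1220703125/793714773254144 = 1220703125/14.
Numerically: E[X] ≈ 8.719e+07.

E[X] = 56693912375296 · (5/14)^{13} = 1220703125/14 ≈ 8.719e+07.


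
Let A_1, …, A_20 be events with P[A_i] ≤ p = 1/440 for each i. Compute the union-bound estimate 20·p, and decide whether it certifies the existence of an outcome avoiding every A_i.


Union bound: P[∪_{i=1}^{20} A_i] ≤ Σ_i P[A_i] ≤ 20·p = 20·(1/440) = 1/22.
Numerically: 1/22 ≈ 0.0454545.
Is 1/22 < 1? YES.
Since P[∪ A_i] ≤ 1/22 < 1, the complement has P[∩ A_i^c] ≥ 1 − 1/22 = 21/22 > 0, so some outcome avoids every A_i.

20·p = 1/22 ≈ 0.0454545; existence CERTIFIED by the union bound.


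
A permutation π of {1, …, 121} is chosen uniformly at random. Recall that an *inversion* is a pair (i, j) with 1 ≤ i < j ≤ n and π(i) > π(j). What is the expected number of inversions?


Write X = Σ X_I over the C(121, 2) = 7260 pairs i < j, with X_I the indicator of one inversion.
There are 7260 indicators.
For each fixed pair i < j, the values π(i) and π(j) are two distinct elements of {1, …, 121} in uniformly random order; by symmetry P[π(i) > π(j)] = 1/2.
By linearity: E[X] = 7260 · (1/2) = C(121, 2) · (1/2) = 7260/2 = 3630 ≈ 3630.0000.

E[X] = 3630 = 3630.0000.


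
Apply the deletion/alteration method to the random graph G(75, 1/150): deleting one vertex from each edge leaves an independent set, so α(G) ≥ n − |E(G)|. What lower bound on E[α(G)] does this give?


E[|E(G)|] = C(75, 2)·p = 2775 · (1/150) = 37/2.
E[α(G)] ≥ n − E[|E(G)|] = 75 − 37/2 = 113/2.
Numerically: ≈ 56.50000.
(This is only a lower bound; the true E[α(G)] may be larger.)

E[α(G)] ≥ 113/2 ≈ 56.50000.


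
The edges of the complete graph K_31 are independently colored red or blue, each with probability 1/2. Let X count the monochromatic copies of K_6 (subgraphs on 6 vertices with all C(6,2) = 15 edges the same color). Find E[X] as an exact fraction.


Let X = Σ_S X_S over the C(31, 6) = 736281 subsets S of size 6, where X_S = 1 if the K_6 on S is monochromatic.
For a fixed S, the K_6 on S has C(6, 2) = 15 edges. P[all 15 edges red] = (1/2)^15, and likewise for blue, so P[monochromatic] = 2·(1/2)^15 = 2^{1 − 15} = 1/16384.
Summing: E[X] = C(31, 6) · 2^{1 − 15} = 736281 · 1/16384 = 736281/16384.
Numerically: E[X] ≈ 44.9390.

E[X] = C(31,6)·2^(1−C(6,2)) = 736281/16384 ≈ 44.9390.


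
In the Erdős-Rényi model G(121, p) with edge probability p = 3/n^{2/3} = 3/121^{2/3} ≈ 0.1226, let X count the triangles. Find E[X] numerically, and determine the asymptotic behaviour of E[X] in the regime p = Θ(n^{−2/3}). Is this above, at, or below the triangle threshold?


Number of potential triangles: C(121, 3) = 287980.
Each occurs with probability p³ ≈ (0.1226)³ ≈ 1.844136e-03.
By linearity: E[X] = C(121, 3)·p³ ≈ 287980 · 1.844136e-03 ≈ 531.0744.
Since α = 2/3 < 1, p = c/n^{2/3} ≫ 1/n is above the triangle threshold p ~ 1/n. Asymptotically E[X] ~ (c³/6)·n^{3(1−α)} = (3³/6)·n^{1} → ∞; triangles are abundant w.h.p.

E[X] ≈ 531.0744; in regime p = Θ(1/n^{2/3}) E[X] diverges (above the triangle threshold p ~ 1/n).


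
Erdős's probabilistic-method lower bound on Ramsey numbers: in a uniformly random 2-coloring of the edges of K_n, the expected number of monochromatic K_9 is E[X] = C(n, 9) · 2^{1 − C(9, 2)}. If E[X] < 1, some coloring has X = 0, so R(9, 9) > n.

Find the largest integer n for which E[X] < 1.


We need C(n, 9) · 2^{1 − 36} < 1, i.e. C(n, 9) < 2^{36 − 1} = 34359738368.
Check values of n near the boundary:
  n = 64: C(64, 9) = 27540584512; 27540584512 < 34359738368? YES
  n = 65: C(65, 9) = 31966749880; 31966749880 < 34359738368? YES
  n = 66: C(66, 9) = 37014131440; 37014131440 < 34359738368? NO
The largest n with C(n, 9) < 34359738368 is n = 65 (where E[X] = 3995843735/4294967296 ≈ 0.9303549). Hence R(9, 9) > 65, i.e. R(9, 9) ≥ 66.

Largest n = 65; hence R(9, 9) > 65.


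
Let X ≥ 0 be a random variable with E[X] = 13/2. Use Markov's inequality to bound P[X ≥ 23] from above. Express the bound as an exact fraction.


μ = E[X] = 13/2, a = 23.
Markov: P[X ≥ 23] ≤ μ/a = (13/2)/23 = 13/46.
Numerically: ≈ 0.2826.
(Since a = 23 > μ = 6.5000, the bound 13/46 is < 1 and informative.)

P[X ≥ 23] ≤ 13/46 ≈ 0.2826.


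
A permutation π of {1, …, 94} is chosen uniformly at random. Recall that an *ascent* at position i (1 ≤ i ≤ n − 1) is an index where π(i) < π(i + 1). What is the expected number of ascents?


Write X = Σ X_I over i = 1, …, 93, with X_I the indicator of one ascent.
There are 93 indicators.
For each fixed i, the pair (π(i), π(i+1)) is a uniformly random ordered pair of distinct values from {1, …, 94}; by symmetry P[π(i) < π(i+1)] = 1/2.
By linearity: E[X] = 93 · (1/2) = (94 − 1) · (1/2) = 93/2 ≈ 46.500.

E[X] = 93/2 = 46.500.


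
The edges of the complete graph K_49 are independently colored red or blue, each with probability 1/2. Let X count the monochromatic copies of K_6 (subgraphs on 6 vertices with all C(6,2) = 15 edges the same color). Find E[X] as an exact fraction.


Let X = Σ_S X_S over the C(49, 6) = 13983816 subsets S of size 6, where X_S = 1 if the K_6 on S is monochromatic.
For a fixed S, the K_6 on S has C(6, 2) = 15 edges. P[all 15 edges red] = (1/2)^15, and likewise for blue, so P[monochromatic] = 2·(1/2)^15 = 2^{1 − 15} = 1/16384.
Summing: E[X] = C(49, 6) · 2^{1 − 15} = 13983816 · 1/16384 = 1747977/2048.
Numerically: E[X] ≈ 853.50439.

E[X] = C(49,6)·2^(1−C(6,2)) = 1747977/2048 ≈ 853.50439.


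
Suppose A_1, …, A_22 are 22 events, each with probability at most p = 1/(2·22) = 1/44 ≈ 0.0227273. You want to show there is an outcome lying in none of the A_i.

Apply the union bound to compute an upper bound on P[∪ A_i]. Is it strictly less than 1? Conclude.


Union bound: P[∪_{i=1}^{22} A_i] ≤ Σ_i P[A_i] ≤ 22·p = 22·(1/44) = 1/2.
Numerically: 1/2 ≈ 0.5000000.
Is 1/2 < 1? YES.
Since P[∪ A_i] ≤ 1/2 < 1, the complement has P[∩ A_i^c] ≥ 1 − 1/2 = 1/2 > 0, so some outcome avoids every A_i.

22·p = 1/2 ≈ 0.5000000; existence CERTIFIED by the union bound.


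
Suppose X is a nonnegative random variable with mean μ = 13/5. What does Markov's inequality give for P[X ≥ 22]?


μ = E[X] = 13/5, a = 22.
Markov: P[X ≥ 22] ≤ μ/a = (13/5)/22 = 13/110.
Numerically: ≈ 0.1182.
(Since a = 22 > μ = 2.6000, the bound 13/110 is < 1 and informative.)

P[X ≥ 22] ≤ 13/110 ≈ 0.1182.


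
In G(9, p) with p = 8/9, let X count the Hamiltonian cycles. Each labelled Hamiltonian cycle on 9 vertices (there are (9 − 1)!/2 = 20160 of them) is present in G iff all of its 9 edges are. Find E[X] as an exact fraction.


K_9 has (9 − 1)!/2 = 20160 labelled Hamiltonian cycles.
For each such Hamiltonian cycle H, let X_H = 1 if all 9 edges of H are present in G. Then P[X_H = 1] = p^{9} = (8/9)^{9} = 134217728/387420489.
By linearity: E[X] = Σ_H E[X_H] = 20160 · p^{9} = 20160 · 134217728/387420489 = 300647710720/43046721.
Numerically: E[X] ≈ 6984.

E[X] = 20160 · (8/9)^{9} = 300647710720/43046721 ≈ 6984.


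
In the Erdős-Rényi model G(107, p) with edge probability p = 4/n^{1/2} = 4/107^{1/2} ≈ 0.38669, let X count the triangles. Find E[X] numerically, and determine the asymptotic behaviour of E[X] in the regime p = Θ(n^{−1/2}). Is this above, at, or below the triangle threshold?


Number of potential triangles: C(107, 3) = 198485.
Each occurs with probability p³ ≈ (0.38669)³ ≈ 5.7823491e-02.
By linearity: E[X] = C(107, 3)·p³ ≈ 198485 · 5.7823491e-02 ≈ 11477.09560.
Since α = 1/2 < 1, p = c/n^{1/2} ≫ 1/n is above the triangle threshold p ~ 1/n. Asymptotically E[X] ~ (c³/6)·n^{3(1−α)} = (4³/6)·n^{1.5} → ∞; triangles are abundant w.h.p.

E[X] ≈ 11477.09560; in regime p = Θ(1/n^{1/2}) E[X] diverges (above the triangle threshold p ~ 1/n).


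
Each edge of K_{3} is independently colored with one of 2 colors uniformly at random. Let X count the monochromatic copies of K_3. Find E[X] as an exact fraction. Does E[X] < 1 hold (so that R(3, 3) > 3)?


E[X] = C(3, 3) · 2^{1 − 3} = 1 · 2^{−2} = 1/4.
As a reduced fraction: E[X] = 1/4 ≈ 0.25000.
Is E[X] < 1? YES.
Since E[X] < 1, there exists a 2-coloring of K_{3} with no monochromatic K_3; hence R(3, 3) > 3.

E[X] = 1/4 ≈ 0.25000; E[X] < 1, so R(3, 3) > 3.


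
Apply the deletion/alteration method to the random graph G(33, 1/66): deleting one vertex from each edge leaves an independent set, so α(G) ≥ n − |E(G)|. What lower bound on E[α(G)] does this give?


E[|E(G)|] = C(33, 2)·p = 528 · (1/66) = 8.
E[α(G)] ≥ n − E[|E(G)|] = 33 − 8 = 25.
Numerically: ≈ 25.000000.
(This is only a lower bound; the true E[α(G)] may be larger.)

E[α(G)] ≥ 25 ≈ 25.000000.


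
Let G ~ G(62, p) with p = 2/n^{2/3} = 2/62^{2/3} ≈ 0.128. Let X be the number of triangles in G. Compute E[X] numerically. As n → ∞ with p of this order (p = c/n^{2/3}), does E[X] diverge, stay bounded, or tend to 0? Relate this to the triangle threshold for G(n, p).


Number of potential triangles: C(62, 3) = 37820.
Each occurs with probability p³ ≈ (0.128)³ ≈ 2.08117e-03.
By linearity: E[X] = C(62, 3)·p³ ≈ 37820 · 2.08117e-03 ≈ 78.710.
Since α = 2/3 < 1, p = c/n^{2/3} ≫ 1/n is above the triangle threshold p ~ 1/n. Asymptotically E[X] ~ (c³/6)·n^{3(1−α)} = (2³/6)·n^{1} → ∞; triangles are abundant w.h.p.

E[X] ≈ 78.710; in regime p = Θ(1/n^{2/3}) E[X] diverges (above the triangle threshold p ~ 1/n).


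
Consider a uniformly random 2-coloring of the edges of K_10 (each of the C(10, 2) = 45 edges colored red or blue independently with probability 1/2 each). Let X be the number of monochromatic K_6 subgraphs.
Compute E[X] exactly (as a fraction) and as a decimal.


Let X = Σ_S X_S over the C(10, 6) = 210 subsets S of size 6, where X_S = 1 if the K_6 on S is monochromatic.
For a fixed S, the K_6 on S has C(6, 2) = 15 edges. P[all 15 edges red] = (1/2)^15, and likewise for blue, so P[monochromatic] = 2·(1/2)^15 = 2^{1 − 15} = 1/16384.
By linearity: E[X] = C(10, 6) · 2^{1 − 15} = 210 · 1/16384 = 105/8192.
Numerically: E[X] ≈ 0.013.

E[X] = C(10,6)·2^(1−C(6,2)) = 105/8192 ≈ 0.013.


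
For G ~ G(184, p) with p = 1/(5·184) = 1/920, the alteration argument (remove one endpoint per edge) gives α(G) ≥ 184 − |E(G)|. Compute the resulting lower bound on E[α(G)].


E[|E(G)|] = C(184, 2)·p = 16836 · (1/920) = 183/10.
E[α(G)] ≥ n − E[|E(G)|] = 184 − 183/10 = 1657/10.
Numerically: ≈ 165.70000.
(This is only a lower bound; the true E[α(G)] may be larger.)

E[α(G)] ≥ 1657/10 ≈ 165.70000.


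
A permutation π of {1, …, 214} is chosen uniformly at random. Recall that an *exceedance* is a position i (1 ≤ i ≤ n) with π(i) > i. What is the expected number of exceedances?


Write X = Σ_{i=1}^{214} X_i, where X_i = 1_{π(i) > i}.
For each fixed i, π(i) is uniform over {1, …, 214} (marginal of a uniform permutation), so P[π(i) > i] = (n − i)/n. Summing: Σ_{i=1}^{214} (n − i)/n = (0 + 1 + … + 213)/214 = 214(214 − 1)/(2·214) = (214 − 1)/2.
Hence E[X] = Σ_{i=1}^{214} (214 − i)/214 = 213/2 ≈ 106.50000.

E[X] = 213/2 = 106.50000.


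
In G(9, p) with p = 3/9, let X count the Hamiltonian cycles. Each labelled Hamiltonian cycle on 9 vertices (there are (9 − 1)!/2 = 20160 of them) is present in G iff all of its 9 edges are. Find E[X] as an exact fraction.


K_9 has (9 − 1)!/2 = 20160 labelled Hamiltonian cycles.
For each such Hamiltonian cycle H, let X_H = 1 if all 9 edges of H are present in G. Then P[X_H = 1] = p^{9} = (1/3)^{9} = 1/19683.
Summing the indicators: E[X] = Σ_H E[X_H] = 20160 · p^{9} = 20160 · 1/19683 = 2240/2187.
Numerically: E[X] ≈ 1.024.

E[X] = 20160 · (1/3)^{9} = 2240/2187 ≈ 1.024.


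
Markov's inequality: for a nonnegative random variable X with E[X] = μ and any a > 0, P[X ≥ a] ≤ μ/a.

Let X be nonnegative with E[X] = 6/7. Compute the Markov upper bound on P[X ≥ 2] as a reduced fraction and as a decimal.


μ = E[X] = 6/7, a = 2.
Markov: P[X ≥ 2] ≤ μ/a = (6/7)/2 = 3/7.
Numerically: ≈ 0.42857.
(Since a = 2 > μ = 0.85714, the bound 3/7 is < 1 and informative.)

P[X ≥ 2] ≤ 3/7 ≈ 0.42857.


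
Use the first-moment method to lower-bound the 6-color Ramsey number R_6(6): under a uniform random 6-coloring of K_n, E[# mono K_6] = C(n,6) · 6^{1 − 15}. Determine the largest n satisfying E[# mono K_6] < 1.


We need C(n, 6) · 6^{1 − 15} < 1, i.e. C(n, 6) < 6^{15 − 1} = 78364164096.
Check values of n near the boundary:
  n = 193: C(193, 6) = 66364016544; 66364016544 < 78364164096? YES
  n = 194: C(194, 6) = 68482017072; 68482017072 < 78364164096? YES
  n = 195: C(195, 6) = 70656049360; 70656049360 < 78364164096? YES
  n = 196: C(196, 6) = 72887293024; 72887293024 < 78364164096? YES
  n = 197: C(197, 6) = 75176946208; 75176946208 < 78364164096? YES
  n = 198: C(198, 6) = 77526225777; 77526225777 < 78364164096? YES
  n = 199: C(199, 6) = 79936367511; 79936367511 < 78364164096? NO
  n = 200: C(200, 6) = 82408626300; 82408626300 < 78364164096? NO
  n = 201: C(201, 6) = 84944276340; 84944276340 < 78364164096? NO
The largest n with C(n, 6) < 78364164096 is n = 198 (where E[X] = 25842075259/26121388032 ≈ 0.98931). Hence R_6(6) > 198, i.e. R_6(6) ≥ 199.

Largest n = 198; hence R_6(6) > 198.


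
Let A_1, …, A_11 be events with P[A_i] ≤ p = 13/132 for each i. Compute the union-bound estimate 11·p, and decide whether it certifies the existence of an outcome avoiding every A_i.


Union bound: P[∪_{i=1}^{11} A_i] ≤ Σ_i P[A_i] ≤ 11·p = 11·(13/132) = 13/12.
Numerically: 13/12 ≈ 1.08333.
Is 13/12 < 1? NO.
Since the bound 13/12 is ≥ 1, the union bound is uninformative here; it does NOT by itself certify existence.

11·p = 13/12 ≈ 1.08333; existence NOT certified by the union bound.


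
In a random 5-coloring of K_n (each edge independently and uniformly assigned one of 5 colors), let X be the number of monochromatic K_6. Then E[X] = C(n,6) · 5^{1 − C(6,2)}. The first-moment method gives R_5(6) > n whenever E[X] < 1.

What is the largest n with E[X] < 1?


We need C(n, 6) · 5^{1 − 15} < 1, i.e. C(n, 6) < 5^{15 − 1} = 6103515625.
Check values of n near the boundary:
  n = 126: C(126, 6) = 4925156775; 4925156775 < 6103515625? YES
  n = 127: C(127, 6) = 5169379425; 5169379425 < 6103515625? YES
  n = 128: C(128, 6) = 5423611200; 5423611200 < 6103515625? YES
  n = 129: C(129, 6) = 5688177600; 5688177600 < 6103515625? YES
  n = 130: C(130, 6) = 5963412000; 5963412000 < 6103515625? YES
  n = 131: C(131, 6) = 6249655776; 6249655776 < 6103515625? NO
  n = 132: C(132, 6) = 6547258432; 6547258432 < 6103515625? NO
  n = 133: C(133, 6) = 6856577728; 6856577728 < 6103515625? NO
The largest n with C(n, 6) < 6103515625 is n = 130 (where E[X] = 47707296/48828125 ≈ 0.9770454). Hence R_5(6) > 130, i.e. R_5(6) ≥ 131.

Largest n = 130; hence R_5(6) > 130.


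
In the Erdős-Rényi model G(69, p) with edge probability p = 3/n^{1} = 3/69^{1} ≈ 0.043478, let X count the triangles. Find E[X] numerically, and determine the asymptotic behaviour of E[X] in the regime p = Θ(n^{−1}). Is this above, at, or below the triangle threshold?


Number of potential triangles: C(69, 3) = 52394.
Each occurs with probability p³ ≈ (0.043478)³ ≈ 8.2189529e-05.
By linearity: E[X] = C(69, 3)·p³ ≈ 52394 · 8.2189529e-05 ≈ 4.30624.
Here α = 1, so p = 3/n is exactly at the triangle threshold p ~ 1/n. Asymptotically E[X] → c³/6 = 3³/6 = 9/2 ≈ 4.50000, a bounded constant. In this regime the triangle count is asymptotically Poisson(c³/6).

E[X] ≈ 4.30624; in regime p = Θ(1/n^{1}) E[X] stays bounded (at the triangle threshold p ~ 1/n).


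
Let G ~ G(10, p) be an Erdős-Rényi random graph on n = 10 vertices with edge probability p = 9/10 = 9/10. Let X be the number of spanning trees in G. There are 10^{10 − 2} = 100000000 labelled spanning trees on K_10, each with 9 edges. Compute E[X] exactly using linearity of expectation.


K_10 has 10^{10 − 2} = 100000000 labelled spanning trees.
For each such spanning tree H, let X_H = 1 if all 9 edges of H are present in G. Then P[X_H = 1] = p^{9} = (9/10)^{9} = 387420489/1000000000.
By linearity of expectation: E[X] = Σ_H E[X_H] = 100000000 · p^{9} = 100000000 · 387420489/1000000000 = 387420489/10.
Numerically: E[X] ≈ 3.874e+07.

E[X] = 100000000 · (9/10)^{9} = 387420489/10 ≈ 3.874e+07.


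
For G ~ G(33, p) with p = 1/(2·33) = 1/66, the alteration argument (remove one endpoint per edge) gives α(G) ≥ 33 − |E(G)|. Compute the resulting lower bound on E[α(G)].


E[|E(G)|] = C(33, 2)·p = 528 · (1/66) = 8.
E[α(G)] ≥ n − E[|E(G)|] = 33 − 8 = 25.
Numerically: ≈ 25.000000.
(This is only a lower bound; the true E[α(G)] may be larger.)

E[α(G)] ≥ 25 ≈ 25.000000.


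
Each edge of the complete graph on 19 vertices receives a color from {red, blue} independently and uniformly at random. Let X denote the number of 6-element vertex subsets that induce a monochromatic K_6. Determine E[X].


Let X = Σ_S X_S over the C(19, 6) = 27132 subsets S of size 6, where X_S = 1 if the K_6 on S is monochromatic.
For a fixed S, the K_6 on S has C(6, 2) = 15 edges. P[all 15 edges red] = (1/2)^15, and likewise for blue, so P[monochromatic] = 2·(1/2)^15 = 2^{1 − 15} = 1/16384.
Summing: E[X] = C(19, 6) · 2^{1 − 15} = 27132 · 1/16384 = 6783/4096.
Numerically: E[X] ≈ 1.656006.

E[X] = C(19,6)·2^(1−C(6,2)) = 6783/4096 ≈ 1.656006.


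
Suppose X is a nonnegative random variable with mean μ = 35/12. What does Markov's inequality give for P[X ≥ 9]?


μ = E[X] = 35/12, a = 9.
Markov: P[X ≥ 9] ≤ μ/a = (35/12)/9 = 35/108.
Numerically: ≈ 0.324.
(Since a = 9 > μ = 2.917, the bound 35/108 is < 1 and informative.)

P[X ≥ 9] ≤ 35/108 ≈ 0.324.


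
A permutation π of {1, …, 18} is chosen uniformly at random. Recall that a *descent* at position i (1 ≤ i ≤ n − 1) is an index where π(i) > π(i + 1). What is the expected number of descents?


Write X = Σ X_I over i = 1, …, 17, with X_I the indicator of one descent.
There are 17 indicators.
For each fixed i, the pair (π(i), π(i+1)) is a uniformly random ordered pair of distinct values from {1, …, 18}; by symmetry P[π(i) > π(i+1)] = 1/2.
By linearity: E[X] = 17 · (1/2) = (18 − 1) · (1/2) = 17/2 ≈ 8.500.

E[X] = 17/2 = 8.500.


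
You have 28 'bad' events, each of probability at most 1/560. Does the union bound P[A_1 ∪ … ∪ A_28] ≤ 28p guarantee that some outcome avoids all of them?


Union bound: P[∪_{i=1}^{28} A_i] ≤ Σ_i P[A_i] ≤ 28·p = 28·(1/560) = 1/20.
Numerically: 1/20 ≈ 0.050.
Is 1/20 < 1? YES.
Since P[∪ A_i] ≤ 1/20 < 1, the complement has P[∩ A_i^c] ≥ 1 − 1/20 = 19/20 > 0, so some outcome avoids every A_i.

28·p = 1/20 ≈ 0.050; existence CERTIFIED by the union bound.


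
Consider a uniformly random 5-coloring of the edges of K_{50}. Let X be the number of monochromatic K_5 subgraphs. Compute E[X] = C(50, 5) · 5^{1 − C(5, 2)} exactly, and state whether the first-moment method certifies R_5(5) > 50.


E[X] = C(50, 5) · 5^{1 − 10} = 2118760 · 5^{−9} = 2118760/1953125.
As a reduced fraction: E[X] = 423752/390625 ≈ 1.085.
Is E[X] < 1? NO.
Since E[X] ≥ 1, the first-moment bound is inconclusive at n = 50; it does NOT by itself certify R_5(5) > 50.

E[X] = 423752/390625 ≈ 1.085; E[X] ≥ 1; first-moment method inconclusive here.


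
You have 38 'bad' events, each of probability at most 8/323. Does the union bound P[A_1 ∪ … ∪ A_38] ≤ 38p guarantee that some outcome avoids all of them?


Union bound: P[∪_{i=1}^{38} A_i] ≤ Σ_i P[A_i] ≤ 38·p = 38·(8/323) = 16/17.
Numerically: 16/17 ≈ 0.941176.
Is 16/17 < 1? YES.
Since P[∪ A_i] ≤ 16/17 < 1, the complement has P[∩ A_i^c] ≥ 1 − 16/17 = 1/17 > 0, so some outcome avoids every A_i.

38·p = 16/17 ≈ 0.941176; existence CERTIFIED by the union bound.


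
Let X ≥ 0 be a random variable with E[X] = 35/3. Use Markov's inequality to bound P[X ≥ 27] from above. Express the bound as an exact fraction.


μ = E[X] = 35/3, a = 27.
Markov: P[X ≥ 27] ≤ μ/a = (35/3)/27 = 35/81.
Numerically: ≈ 0.432099.
(Since a = 27 > μ = 11.666667, the bound 35/81 is < 1 and informative.)

P[X ≥ 27] ≤ 35/81 ≈ 0.432099.


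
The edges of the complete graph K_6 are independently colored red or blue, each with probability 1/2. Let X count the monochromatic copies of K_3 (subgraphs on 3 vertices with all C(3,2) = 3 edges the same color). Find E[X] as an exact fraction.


Let X = Σ_S X_S over the C(6, 3) = 20 subsets S of size 3, where X_S = 1 if the K_3 on S is monochromatic.
For a fixed S, the K_3 on S has C(3, 2) = 3 edges. P[all 3 edges red] = (1/2)^3, and likewise for blue, so P[monochromatic] = 2·(1/2)^3 = 2^{1 − 3} = 1/4.
By linearity of expectation: E[X] = C(6, 3) · 2^{1 − 3} = 20 · 1/4 = 5.
Numerically: E[X] ≈ 5.00000.

E[X] = C(6,3)·2^(1−C(3,2)) = 5 ≈ 5.00000.


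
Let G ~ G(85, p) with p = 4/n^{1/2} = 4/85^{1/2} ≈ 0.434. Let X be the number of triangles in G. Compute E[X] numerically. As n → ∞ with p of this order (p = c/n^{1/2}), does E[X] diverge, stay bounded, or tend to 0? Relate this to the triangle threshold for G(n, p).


Number of potential triangles: C(85, 3) = 98770.
Each occurs with probability p³ ≈ (0.434)³ ≈ 8.16679e-02.
By linearity: E[X] = C(85, 3)·p³ ≈ 98770 · 8.16679e-02 ≈ 8066.342.
Since α = 1/2 < 1, p = c/n^{1/2} ≫ 1/n is above the triangle threshold p ~ 1/n. Asymptotically E[X] ~ (c³/6)·n^{3(1−α)} = (4³/6)·n^{1.5} → ∞; triangles are abundant w.h.p.

E[X] ≈ 8066.342; in regime p = Θ(1/n^{1/2}) E[X] diverges (above the triangle threshold p ~ 1/n).


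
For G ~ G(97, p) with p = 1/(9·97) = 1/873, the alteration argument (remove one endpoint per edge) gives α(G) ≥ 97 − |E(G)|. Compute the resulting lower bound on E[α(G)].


E[|E(G)|] = C(97, 2)·p = 4656 · (1/873) = 16/3.
E[α(G)] ≥ n − E[|E(G)|] = 97 − 16/3 = 275/3.
Numerically: ≈ 91.6667.
(This is only a lower bound; the true E[α(G)] may be larger.)

E[α(G)] ≥ 275/3 ≈ 91.6667.


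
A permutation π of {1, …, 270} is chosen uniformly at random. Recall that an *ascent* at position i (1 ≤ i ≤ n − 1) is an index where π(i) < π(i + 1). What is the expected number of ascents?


Write X = Σ X_I over i = 1, …, 269, with X_I the indicator of one ascent.
There are 269 indicators.
For each fixed i, the pair (π(i), π(i+1)) is a uniformly random ordered pair of distinct values from {1, …, 270}; by symmetry P[π(i) < π(i+1)] = 1/2.
By linearity: E[X] = 269 · (1/2) = (270 − 1) · (1/2) = 269/2 ≈ 134.5000.

E[X] = 269/2 = 134.5000.


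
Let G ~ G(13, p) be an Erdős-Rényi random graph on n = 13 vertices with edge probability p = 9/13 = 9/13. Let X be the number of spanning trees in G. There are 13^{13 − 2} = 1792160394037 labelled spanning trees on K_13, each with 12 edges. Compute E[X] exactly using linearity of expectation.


K_13 has 13^{13 − 2} = 1792160394037 labelled spanning trees.
For each such spanning tree H, let X_H = 1 if all 12 edges of H are present in G. Then P[X_H = 1] = p^{12} = (9/13)^{12} = 282429536481/23298085122481.
By linearity of expectation: E[X] = Σ_H E[X_H] = 1792160394037 · p^{12} = 1792160394037 · 282429536481/23298085122481 = 282429536481/13.
Numerically: E[X] ≈ 2.17e+10.

E[X] = 1792160394037 · (9/13)^{12} = 282429536481/13 ≈ 2.17e+10.


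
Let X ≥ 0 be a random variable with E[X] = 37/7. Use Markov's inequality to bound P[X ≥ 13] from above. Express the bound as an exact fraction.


μ = E[X] = 37/7, a = 13.
Markov: P[X ≥ 13] ≤ μ/a = (37/7)/13 = 37/91.
Numerically: ≈ 0.40659.
(Since a = 13 > μ = 5.28571, the bound 37/91 is < 1 and informative.)

P[X ≥ 13] ≤ 37/91 ≈ 0.40659.


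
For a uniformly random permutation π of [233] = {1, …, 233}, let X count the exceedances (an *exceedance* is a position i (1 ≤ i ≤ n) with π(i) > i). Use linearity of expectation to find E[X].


Write X = Σ_{i=1}^{233} X_i, where X_i = 1_{π(i) > i}.
For each fixed i, π(i) is uniform over {1, …, 233} (marginal of a uniform permutation), so P[π(i) > i] = (n − i)/n. Summing: Σ_{i=1}^{233} (n − i)/n = (0 + 1 + … + 232)/233 = 233(233 − 1)/(2·233) = (233 − 1)/2.
Hence E[X] = Σ_{i=1}^{233} (233 − i)/233 = 116 ≈ 116.000.

E[X] = 116 = 116.000.


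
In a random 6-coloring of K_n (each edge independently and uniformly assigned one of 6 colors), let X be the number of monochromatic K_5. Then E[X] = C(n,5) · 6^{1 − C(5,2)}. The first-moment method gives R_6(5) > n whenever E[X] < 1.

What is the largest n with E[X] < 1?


We need C(n, 5) · 6^{1 − 10} < 1, i.e. C(n, 5) < 6^{10 − 1} = 10077696.
Check values of n near the boundary:
  n = 62: C(62, 5) = 6471002; 6471002 < 10077696? YES
  n = 63: C(63, 5) = 7028847; 7028847 < 10077696? YES
  n = 64: C(64, 5) = 7624512; 7624512 < 10077696? YES
  n = 65: C(65, 5) = 8259888; 8259888 < 10077696? YES
  n = 66: C(66, 5) = 8936928; 8936928 < 10077696? YES
  n = 67: C(67, 5) = 9657648; 9657648 < 10077696? YES
  n = 68: C(68, 5) = 10424128; 10424128 < 10077696? NO
  n = 69: C(69, 5) = 11238513; 11238513 < 10077696? NO
The largest n with C(n, 5) < 10077696 is n = 67 (where E[X] = 67067/69984 ≈ 0.958). Hence R_6(5) > 67, i.e. R_6(5) ≥ 68.

Largest n = 67; hence R_6(5) > 67.


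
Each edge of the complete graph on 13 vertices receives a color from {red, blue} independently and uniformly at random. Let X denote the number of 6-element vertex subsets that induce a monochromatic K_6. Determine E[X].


Let X = Σ_S X_S over the C(13, 6) = 1716 subsets S of size 6, where X_S = 1 if the K_6 on S is monochromatic.
For a fixed S, the K_6 on S has C(6, 2) = 15 edges. P[all 15 edges red] = (1/2)^15, and likewise for blue, so P[monochromatic] = 2·(1/2)^15 = 2^{1 − 15} = 1/16384.
Summing: E[X] = C(13, 6) · 2^{1 − 15} = 1716 · 1/16384 = 429/4096.
Numerically: E[X] ≈ 0.1047.

E[X] = C(13,6)·2^(1−C(6,2)) = 429/4096 ≈ 0.1047.


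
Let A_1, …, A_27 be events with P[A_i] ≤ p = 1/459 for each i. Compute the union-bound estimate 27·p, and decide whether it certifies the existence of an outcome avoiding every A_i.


Union bound: P[∪_{i=1}^{27} A_i] ≤ Σ_i P[A_i] ≤ 27·p = 27·(1/459) = 1/17.
Numerically: 1/17 ≈ 0.058824.
Is 1/17 < 1? YES.
Since P[∪ A_i] ≤ 1/17 < 1, the complement has P[∩ A_i^c] ≥ 1 − 1/17 = 16/17 > 0, so some outcome avoids every A_i.

27·p = 1/17 ≈ 0.058824; existence CERTIFIED by the union bound.


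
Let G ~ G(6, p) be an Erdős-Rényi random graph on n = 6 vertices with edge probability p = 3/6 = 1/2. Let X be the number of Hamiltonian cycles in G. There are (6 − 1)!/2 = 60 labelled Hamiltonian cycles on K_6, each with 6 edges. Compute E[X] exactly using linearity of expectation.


K_6 has (6 − 1)!/2 = 60 labelled Hamiltonian cycles.
For each such Hamiltonian cycle H, let X_H = 1 if all 6 edges of H are present in G. Then P[X_H = 1] = p^{6} = (1/2)^{6} = 1/64.
By linearity: E[X] = Σ_H E[X_H] = 60 · p^{6} = 60 · 1/64 = 15/16.
Numerically: E[X] ≈ 0.938.

E[X] = 60 · (1/2)^{6} = 15/16 ≈ 0.938.


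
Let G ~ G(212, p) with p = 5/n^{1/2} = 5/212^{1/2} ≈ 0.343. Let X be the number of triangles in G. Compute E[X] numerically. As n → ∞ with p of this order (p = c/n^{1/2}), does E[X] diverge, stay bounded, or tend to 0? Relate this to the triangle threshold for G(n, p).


Number of potential triangles: C(212, 3) = 1565620.
Each occurs with probability p³ ≈ (0.343)³ ≈ 4.04954e-02.
By linearity: E[X] = C(212, 3)·p³ ≈ 1565620 · 4.04954e-02 ≈ 63400.485.
Since α = 1/2 < 1, p = c/n^{1/2} ≫ 1/n is above the triangle threshold p ~ 1/n. Asymptotically E[X] ~ (c³/6)·n^{3(1−α)} = (5³/6)·n^{1.5} → ∞; triangles are abundant w.h.p.

E[X] ≈ 63400.485; in regime p = Θ(1/n^{1/2}) E[X] diverges (above the triangle threshold p ~ 1/n).


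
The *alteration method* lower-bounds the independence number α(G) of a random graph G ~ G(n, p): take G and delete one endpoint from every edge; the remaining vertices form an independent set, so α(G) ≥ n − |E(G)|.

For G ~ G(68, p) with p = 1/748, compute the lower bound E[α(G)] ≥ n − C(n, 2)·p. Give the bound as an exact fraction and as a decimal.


E[|E(G)|] = C(68, 2)·p = 2278 · (1/748) = 67/22.
E[α(G)] ≥ n − E[|E(G)|] = 68 − 67/22 = 1429/22.
Numerically: ≈ 64.95455.
(This is only a lower bound; the true E[α(G)] may be larger.)

E[α(G)] ≥ 1429/22 ≈ 64.95455.


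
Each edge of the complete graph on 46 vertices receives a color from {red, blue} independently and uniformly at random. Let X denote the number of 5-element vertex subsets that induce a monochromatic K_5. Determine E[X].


Let X = Σ_S X_S over the C(46, 5) = 1370754 subsets S of size 5, where X_S = 1 if the K_5 on S is monochromatic.
For a fixed S, the K_5 on S has C(5, 2) = 10 edges. P[all 10 edges red] = (1/2)^10, and likewise for blue, so P[monochromatic] = 2·(1/2)^10 = 2^{1 − 10} = 1/512.
By linearity: E[X] = C(46, 5) · 2^{1 − 10} = 1370754 · 1/512 = 685377/256.
Numerically: E[X] ≈ 2677.2539.

E[X] = C(46,5)·2^(1−C(5,2)) = 685377/256 ≈ 2677.2539.
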